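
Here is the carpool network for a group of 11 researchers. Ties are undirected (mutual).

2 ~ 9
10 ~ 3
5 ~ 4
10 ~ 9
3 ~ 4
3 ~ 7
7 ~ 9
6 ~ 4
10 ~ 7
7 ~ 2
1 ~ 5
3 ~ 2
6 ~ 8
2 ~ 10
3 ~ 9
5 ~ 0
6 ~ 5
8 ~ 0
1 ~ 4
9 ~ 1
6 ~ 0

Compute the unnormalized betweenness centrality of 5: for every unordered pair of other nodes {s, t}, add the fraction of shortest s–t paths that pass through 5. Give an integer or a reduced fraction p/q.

Pairs whose geodesics pass through 5 — 10–0: 2/3; 9–8: 2/4; 9–6: 1/3; 9–0: 1; 3–0: 1/2; 7–0: 2/3; 2–0: 2/3; 8–1: 2/3; 4–0: 1/2; 6–1: 1/2; 1–0: 1.
All other pairs contribute 0.
Summing the contributions gives betweenness(5) = 7.

7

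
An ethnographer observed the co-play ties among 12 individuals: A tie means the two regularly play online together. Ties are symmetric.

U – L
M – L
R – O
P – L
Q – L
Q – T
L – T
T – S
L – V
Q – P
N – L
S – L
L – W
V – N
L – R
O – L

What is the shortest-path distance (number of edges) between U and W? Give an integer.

One shortest route is U – L – W, which uses 2 edges, and U and W are not directly tied, so nothing shorter exists. So d(U,W) = 2.

2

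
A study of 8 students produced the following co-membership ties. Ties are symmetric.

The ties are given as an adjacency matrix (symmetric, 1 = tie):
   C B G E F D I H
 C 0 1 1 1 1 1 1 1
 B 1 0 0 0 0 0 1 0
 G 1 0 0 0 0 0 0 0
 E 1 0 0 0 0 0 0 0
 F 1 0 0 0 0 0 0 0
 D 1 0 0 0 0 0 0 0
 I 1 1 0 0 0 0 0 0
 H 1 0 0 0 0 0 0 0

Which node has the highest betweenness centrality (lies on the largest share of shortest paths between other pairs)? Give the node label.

C

Unnormalized betweenness of each node: B:0, C:20, D:0, E:0, F:0, G:0, H:0, I:0.
C has the largest value, 20, making it the main broker — the node through which the most shortest paths run.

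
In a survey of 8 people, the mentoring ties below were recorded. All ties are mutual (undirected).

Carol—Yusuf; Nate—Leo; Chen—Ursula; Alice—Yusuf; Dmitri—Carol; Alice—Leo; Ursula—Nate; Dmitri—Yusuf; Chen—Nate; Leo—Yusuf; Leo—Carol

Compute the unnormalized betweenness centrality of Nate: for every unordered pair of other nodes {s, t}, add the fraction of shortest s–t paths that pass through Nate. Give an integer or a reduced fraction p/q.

Pairs whose geodesics pass through Nate — Carol–Ursula: 1; Carol–Chen: 1; Dmitri–Ursula: 2/2; Dmitri–Chen: 2/2; Yusuf–Ursula: 1; Yusuf–Chen: 1; Alice–Ursula: 1; Alice–Chen: 1; Leo–Ursula: 1; Leo–Chen: 1.
All other pairs contribute 0.
Summing the contributions gives betweenness(Nate) = 10.

10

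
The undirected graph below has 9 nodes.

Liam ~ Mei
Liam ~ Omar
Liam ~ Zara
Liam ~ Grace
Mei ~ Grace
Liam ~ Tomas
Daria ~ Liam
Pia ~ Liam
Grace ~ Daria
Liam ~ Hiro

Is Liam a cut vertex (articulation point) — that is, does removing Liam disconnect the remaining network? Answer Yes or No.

Yes

Removing Liam leaves {Pia} with no path to {Zara}, so the network splits into 6 components. Liam is a cut vertex.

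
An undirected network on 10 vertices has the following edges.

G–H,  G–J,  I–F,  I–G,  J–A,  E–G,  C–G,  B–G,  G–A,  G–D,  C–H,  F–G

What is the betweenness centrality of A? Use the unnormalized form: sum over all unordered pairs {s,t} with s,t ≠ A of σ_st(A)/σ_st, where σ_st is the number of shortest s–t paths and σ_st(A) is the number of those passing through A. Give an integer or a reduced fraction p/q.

0

No shortest path between any pair of other nodes passes through A.
Summing the contributions gives betweenness(A) = 0.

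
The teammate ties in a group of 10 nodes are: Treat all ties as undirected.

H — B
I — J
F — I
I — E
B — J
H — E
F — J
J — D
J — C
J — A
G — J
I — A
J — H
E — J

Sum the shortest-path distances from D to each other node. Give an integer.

17

Distances from D: A:2, B:2, C:2, E:2, F:2, G:2, H:2, I:2, J:1.
Sum = 2 + 2 + 2 + 2 + 2 + 2 + 2 + 2 + 1 = 17.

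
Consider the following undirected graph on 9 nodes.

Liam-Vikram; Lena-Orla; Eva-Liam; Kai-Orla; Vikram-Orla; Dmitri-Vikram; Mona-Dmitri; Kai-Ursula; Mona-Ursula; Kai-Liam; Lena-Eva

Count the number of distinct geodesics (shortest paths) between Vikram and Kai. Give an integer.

The shortest distance is 2. The length-2 paths are: Vikram–Orla–Kai; Vikram–Liam–Kai.
That gives 2 distinct shortest paths.

2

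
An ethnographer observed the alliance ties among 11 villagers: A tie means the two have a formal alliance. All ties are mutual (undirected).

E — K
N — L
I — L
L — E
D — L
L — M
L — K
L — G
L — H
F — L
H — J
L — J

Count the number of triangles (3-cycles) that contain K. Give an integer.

K's neighbors: E and L.
Neighbor pairs that are themselves tied: K–E–L. Each forms one triangle with K, for 1 in total.

1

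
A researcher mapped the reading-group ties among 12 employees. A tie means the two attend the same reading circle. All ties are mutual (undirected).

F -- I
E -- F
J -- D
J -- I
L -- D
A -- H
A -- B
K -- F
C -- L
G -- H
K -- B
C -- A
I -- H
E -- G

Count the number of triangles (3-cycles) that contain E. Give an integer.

E's neighbors are F and G, but none of them are tied to each other, so no triangle contains E.

0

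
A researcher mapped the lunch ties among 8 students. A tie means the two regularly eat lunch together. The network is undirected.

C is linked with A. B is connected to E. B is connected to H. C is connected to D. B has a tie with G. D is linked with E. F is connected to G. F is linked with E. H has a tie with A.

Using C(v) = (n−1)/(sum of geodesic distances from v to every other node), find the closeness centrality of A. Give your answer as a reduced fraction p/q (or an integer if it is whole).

7/16

Distances from A: B:2, C:1, D:2, E:3, F:4, G:3, H:1. Sum = 16.
n = 8, so closeness = 7/16.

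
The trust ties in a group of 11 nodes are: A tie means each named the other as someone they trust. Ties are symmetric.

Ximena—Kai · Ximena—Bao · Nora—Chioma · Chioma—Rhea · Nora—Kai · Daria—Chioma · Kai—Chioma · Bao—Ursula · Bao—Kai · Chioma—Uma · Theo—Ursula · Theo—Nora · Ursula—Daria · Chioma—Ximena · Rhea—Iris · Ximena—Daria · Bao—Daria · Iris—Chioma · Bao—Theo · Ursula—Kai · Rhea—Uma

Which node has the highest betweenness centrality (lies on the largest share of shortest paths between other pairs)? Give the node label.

Chioma

Unnormalized betweenness of each node: Bao:29/12, Chioma:93/4, Daria:11/3, Iris:0, Kai:31/6, Nora:13/3, Rhea:1/2, Theo:1, Uma:0, Ursula:13/12, Ximena:19/12.
Chioma has the largest value, 93/4, making it the main broker — the node through which the most shortest paths run.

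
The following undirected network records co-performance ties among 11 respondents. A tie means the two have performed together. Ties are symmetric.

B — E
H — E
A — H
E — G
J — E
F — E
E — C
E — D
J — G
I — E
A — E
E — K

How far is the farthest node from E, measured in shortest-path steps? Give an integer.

1

Distances from E: A:1, B:1, C:1, D:1, F:1, G:1, H:1, I:1, J:1, K:1.
The largest is 1 (to G, I, B, C, K, A, D, F, J, and H), so the eccentricity of E is 1.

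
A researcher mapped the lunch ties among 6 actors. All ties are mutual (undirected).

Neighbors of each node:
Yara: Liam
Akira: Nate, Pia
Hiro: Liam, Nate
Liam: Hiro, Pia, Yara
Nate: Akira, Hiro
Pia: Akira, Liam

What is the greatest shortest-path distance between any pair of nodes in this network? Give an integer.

Eccentricity of each node (its greatest distance to any other): Akira:3, Hiro:2, Liam:2, Nate:3, Pia:2, Yara:3.
The maximum eccentricity is 3, realized for instance by the pair Nate–Yara via Nate – Hiro – Liam – Yara. So the diameter is 3.

3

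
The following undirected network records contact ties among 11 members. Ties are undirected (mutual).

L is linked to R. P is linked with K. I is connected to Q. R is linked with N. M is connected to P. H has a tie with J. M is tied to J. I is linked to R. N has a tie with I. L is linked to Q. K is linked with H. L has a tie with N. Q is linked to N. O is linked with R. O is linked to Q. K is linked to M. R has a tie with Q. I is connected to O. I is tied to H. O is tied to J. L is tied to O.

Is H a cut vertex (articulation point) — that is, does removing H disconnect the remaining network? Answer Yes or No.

No

Even without H, every remaining node can still reach every other (the residual graph is connected), so H is not a cut vertex.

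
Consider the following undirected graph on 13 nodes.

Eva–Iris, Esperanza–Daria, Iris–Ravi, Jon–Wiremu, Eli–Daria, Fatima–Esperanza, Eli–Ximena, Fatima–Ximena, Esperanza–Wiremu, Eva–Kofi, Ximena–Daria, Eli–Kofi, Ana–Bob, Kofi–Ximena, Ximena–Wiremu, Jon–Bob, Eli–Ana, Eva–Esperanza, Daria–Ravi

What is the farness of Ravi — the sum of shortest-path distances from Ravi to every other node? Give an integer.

Distances from Ravi: Ana:3, Bob:4, Daria:1, Eli:2, Esperanza:2, Eva:2, Fatima:3, Iris:1, Jon:4, Kofi:3, Wiremu:3, Ximena:2.
Sum = 3 + 4 + 1 + 2 + 2 + 2 + 3 + 1 + 4 + 3 + 3 + 2 = 30.

30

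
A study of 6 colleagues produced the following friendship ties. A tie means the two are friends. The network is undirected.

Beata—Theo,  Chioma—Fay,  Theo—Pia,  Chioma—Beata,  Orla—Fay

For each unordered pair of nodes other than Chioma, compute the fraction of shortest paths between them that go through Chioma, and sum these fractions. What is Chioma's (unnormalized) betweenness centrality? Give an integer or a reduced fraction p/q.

6

Pairs whose geodesics pass through Chioma — Orla–Beata: 1; Orla–Pia: 1; Orla–Theo: 1; Beata–Fay: 1; Pia–Fay: 1; Fay–Theo: 1.
All other pairs contribute 0.
Summing the contributions gives betweenness(Chioma) = 6.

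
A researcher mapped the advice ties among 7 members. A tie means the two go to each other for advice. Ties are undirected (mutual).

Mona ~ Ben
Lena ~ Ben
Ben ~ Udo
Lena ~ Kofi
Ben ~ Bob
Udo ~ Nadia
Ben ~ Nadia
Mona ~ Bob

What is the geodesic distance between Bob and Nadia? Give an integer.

2

One shortest route is Bob – Ben – Nadia, which uses 2 edges, and Bob and Nadia are not directly tied, so nothing shorter exists. So d(Bob,Nadia) = 2.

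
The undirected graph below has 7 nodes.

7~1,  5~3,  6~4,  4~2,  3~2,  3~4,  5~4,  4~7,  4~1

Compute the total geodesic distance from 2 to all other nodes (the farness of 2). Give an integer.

10

Distances from 2: 1:2, 3:1, 4:1, 5:2, 6:2, 7:2.
Sum = 2 + 1 + 1 + 2 + 2 + 2 = 10.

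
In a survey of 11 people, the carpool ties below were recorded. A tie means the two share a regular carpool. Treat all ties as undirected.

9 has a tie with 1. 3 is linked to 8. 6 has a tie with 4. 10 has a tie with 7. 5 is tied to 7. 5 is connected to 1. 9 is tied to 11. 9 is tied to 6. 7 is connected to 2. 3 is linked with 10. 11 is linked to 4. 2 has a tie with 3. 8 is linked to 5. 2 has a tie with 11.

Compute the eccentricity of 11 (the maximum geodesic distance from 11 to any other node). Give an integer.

Distances from 11: 1:2, 2:1, 3:2, 4:1, 5:3, 6:2, 7:2, 8:3, 9:1, 10:3.
The largest is 3 (to 5, 8, and 10), so the eccentricity of 11 is 3.

3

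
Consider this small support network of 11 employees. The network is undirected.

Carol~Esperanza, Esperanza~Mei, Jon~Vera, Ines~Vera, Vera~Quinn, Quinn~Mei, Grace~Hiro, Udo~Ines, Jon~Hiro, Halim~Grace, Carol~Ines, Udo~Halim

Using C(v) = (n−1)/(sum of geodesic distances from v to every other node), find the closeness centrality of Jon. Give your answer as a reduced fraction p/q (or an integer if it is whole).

Distances from Jon: Carol:3, Esperanza:4, Grace:2, Halim:3, Hiro:1, Ines:2, Mei:3, Quinn:2, Udo:3, Vera:1. Sum = 24.
n = 11, so closeness = 10/24 = 5/12.

5/12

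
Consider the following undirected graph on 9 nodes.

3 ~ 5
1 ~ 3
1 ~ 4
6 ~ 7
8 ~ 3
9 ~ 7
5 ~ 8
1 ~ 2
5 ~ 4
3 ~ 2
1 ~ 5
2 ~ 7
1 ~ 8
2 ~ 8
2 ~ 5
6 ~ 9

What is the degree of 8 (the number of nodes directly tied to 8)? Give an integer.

8 is directly tied to 1, 2, 3, and 5. That is 4 neighbors, so the degree of 8 is 4.

4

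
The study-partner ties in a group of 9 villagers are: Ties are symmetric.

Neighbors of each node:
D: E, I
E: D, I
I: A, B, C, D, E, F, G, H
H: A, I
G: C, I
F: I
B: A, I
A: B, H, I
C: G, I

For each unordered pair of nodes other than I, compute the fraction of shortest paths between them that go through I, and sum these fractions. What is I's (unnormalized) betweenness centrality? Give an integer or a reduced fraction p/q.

47/2

Pairs whose geodesics pass through I — H–D: 1; H–G: 1; H–F: 1; H–C: 1; H–E: 1; H–B: 1/2; D–G: 1; D–F: 1; D–A: 1; D–C: 1; D–B: 1; G–F: 1; G–A: 1; G–E: 1 … (+10 more pairs).
All other pairs contribute 0.
Summing the contributions gives betweenness(I) = 47/2.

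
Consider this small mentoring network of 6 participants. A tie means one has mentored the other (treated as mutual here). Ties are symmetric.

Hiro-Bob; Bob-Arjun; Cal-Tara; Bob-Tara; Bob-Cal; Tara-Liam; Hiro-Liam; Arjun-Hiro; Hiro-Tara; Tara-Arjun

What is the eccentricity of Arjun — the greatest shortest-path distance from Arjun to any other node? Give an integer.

Distances from Arjun: Bob:1, Cal:2, Hiro:1, Liam:2, Tara:1.
The largest is 2 (to Cal and Liam), so the eccentricity of Arjun is 2.

2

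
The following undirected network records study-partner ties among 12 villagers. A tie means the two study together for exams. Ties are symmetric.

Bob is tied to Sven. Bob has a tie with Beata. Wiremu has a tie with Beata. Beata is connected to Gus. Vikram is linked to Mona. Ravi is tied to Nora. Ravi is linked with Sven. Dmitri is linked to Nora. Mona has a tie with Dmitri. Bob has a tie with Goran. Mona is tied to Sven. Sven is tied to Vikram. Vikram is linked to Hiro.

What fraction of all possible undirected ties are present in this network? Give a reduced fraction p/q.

There are 13 edges and 12 nodes, so the maximum possible is C(12,2) = 66.
Density = 13/66.

13/66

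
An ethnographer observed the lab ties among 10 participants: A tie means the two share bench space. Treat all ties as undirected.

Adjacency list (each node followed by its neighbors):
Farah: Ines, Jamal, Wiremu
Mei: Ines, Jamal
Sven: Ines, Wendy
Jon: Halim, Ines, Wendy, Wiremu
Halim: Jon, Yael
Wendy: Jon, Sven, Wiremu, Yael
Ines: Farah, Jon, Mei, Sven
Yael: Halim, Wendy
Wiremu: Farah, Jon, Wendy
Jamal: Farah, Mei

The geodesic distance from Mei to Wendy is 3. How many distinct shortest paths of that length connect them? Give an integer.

2

The shortest distance is 3. The length-3 paths are: Mei–Ines–Jon–Wendy; Mei–Ines–Sven–Wendy.
That gives 2 distinct shortest paths.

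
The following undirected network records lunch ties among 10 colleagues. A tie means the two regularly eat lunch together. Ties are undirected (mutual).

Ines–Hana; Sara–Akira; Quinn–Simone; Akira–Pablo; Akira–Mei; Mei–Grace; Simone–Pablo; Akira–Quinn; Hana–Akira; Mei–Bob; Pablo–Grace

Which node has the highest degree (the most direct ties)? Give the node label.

Akira

Degrees — Akira:5, Bob:1, Grace:2, Hana:2, Ines:1, Mei:3, Pablo:3, Quinn:2, Sara:1, Simone:2.
The maximum is 5, attained only by Akira.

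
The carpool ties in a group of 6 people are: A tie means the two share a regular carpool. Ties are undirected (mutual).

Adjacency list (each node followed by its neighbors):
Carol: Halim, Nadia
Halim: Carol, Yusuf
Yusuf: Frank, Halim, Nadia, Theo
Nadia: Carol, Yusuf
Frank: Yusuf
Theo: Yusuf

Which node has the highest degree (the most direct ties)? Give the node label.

Yusuf

Degrees — Carol:2, Frank:1, Halim:2, Nadia:2, Theo:1, Yusuf:4.
The maximum is 4, attained only by Yusuf.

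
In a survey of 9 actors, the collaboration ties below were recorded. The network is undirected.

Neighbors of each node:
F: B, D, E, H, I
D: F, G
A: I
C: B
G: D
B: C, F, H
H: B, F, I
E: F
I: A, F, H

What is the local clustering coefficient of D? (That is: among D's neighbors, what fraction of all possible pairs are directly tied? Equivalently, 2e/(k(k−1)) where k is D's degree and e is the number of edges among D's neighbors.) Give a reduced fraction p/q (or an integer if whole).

0

D's neighbors: F and G (k = 2).
Possible neighbor pairs: C(2,2) = 1. Edges among them: none → e = 0.
Clustering(D) = 0/1.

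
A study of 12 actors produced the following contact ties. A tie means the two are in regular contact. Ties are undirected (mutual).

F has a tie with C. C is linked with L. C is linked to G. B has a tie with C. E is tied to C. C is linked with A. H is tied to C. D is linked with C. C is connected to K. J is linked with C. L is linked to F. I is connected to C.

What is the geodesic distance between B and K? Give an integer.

One shortest route is B – C – K, which uses 2 edges, and B and K are not directly tied, so nothing shorter exists. So d(B,K) = 2.

2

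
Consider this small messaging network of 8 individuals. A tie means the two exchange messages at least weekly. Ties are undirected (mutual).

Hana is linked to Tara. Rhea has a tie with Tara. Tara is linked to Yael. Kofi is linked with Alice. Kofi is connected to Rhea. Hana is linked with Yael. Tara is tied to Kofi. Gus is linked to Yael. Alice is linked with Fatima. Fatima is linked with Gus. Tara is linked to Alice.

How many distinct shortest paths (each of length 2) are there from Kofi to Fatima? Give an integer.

The shortest distance is 2, and the only length-2 path is Kofi–Alice–Fatima. So there is exactly 1 shortest path.

1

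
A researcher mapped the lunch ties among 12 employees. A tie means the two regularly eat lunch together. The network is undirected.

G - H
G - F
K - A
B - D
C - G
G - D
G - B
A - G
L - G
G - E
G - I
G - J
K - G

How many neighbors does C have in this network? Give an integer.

1

C is directly tied to G. That is 1 neighbor, so the degree of C is 1.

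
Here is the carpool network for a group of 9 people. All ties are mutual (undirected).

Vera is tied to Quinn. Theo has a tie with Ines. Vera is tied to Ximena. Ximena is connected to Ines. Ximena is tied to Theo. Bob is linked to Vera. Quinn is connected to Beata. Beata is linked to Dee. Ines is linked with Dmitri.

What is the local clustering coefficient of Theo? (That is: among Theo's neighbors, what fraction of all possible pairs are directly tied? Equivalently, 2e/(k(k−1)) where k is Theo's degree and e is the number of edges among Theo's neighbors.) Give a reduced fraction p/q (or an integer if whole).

Theo's neighbors: Ines and Ximena (k = 2).
Possible neighbor pairs: C(2,2) = 1. Edges among them: Ines–Ximena → e = 1.
Clustering(Theo) = 1/1.

1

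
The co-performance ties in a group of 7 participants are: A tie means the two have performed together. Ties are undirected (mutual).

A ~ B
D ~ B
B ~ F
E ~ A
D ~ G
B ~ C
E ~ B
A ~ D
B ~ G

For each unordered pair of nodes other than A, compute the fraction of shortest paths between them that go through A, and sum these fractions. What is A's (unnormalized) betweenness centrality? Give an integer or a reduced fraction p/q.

Pairs whose geodesics pass through A — E–D: 1/2.
All other pairs contribute 0.
Summing the contributions gives betweenness(A) = 1/2.

1/2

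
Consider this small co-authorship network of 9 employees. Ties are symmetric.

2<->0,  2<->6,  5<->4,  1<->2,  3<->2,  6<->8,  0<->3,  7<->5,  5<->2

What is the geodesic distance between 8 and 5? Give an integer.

One shortest route is 8 – 6 – 2 – 5, which uses 3 edges, and at distance 2 from 8 we only reach {2}, which does not include 5. So d(8,5) = 3.

3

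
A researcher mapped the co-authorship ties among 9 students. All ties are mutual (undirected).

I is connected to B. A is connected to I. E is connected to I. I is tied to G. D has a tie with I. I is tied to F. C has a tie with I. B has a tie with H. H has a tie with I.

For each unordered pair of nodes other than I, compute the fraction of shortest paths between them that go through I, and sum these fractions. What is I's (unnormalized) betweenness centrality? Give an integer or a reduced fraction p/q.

Pairs whose geodesics pass through I — G–B: 1; G–F: 1; G–E: 1; G–C: 1; G–H: 1; G–A: 1; G–D: 1; B–F: 1; B–E: 1; B–C: 1; B–A: 1; B–D: 1; F–E: 1; F–C: 1 … (+13 more pairs).
All other pairs contribute 0.
Summing the contributions gives betweenness(I) = 27.

27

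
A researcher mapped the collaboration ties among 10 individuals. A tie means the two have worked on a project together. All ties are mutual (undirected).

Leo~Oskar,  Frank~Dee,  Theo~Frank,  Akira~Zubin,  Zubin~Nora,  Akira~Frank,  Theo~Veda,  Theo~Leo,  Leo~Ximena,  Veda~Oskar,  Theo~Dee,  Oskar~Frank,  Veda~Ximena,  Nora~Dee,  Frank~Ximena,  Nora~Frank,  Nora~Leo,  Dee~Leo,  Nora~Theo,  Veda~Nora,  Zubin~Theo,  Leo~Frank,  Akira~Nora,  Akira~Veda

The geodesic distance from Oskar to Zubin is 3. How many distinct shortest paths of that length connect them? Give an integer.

The shortest distance is 3. The length-3 paths are: Oskar–Frank–Theo–Zubin; Oskar–Veda–Theo–Zubin; Oskar–Leo–Theo–Zubin; Oskar–Frank–Akira–Zubin; Oskar–Veda–Akira–Zubin; Oskar–Frank–Nora–Zubin (and 2 more).
That gives 8 distinct shortest paths.

8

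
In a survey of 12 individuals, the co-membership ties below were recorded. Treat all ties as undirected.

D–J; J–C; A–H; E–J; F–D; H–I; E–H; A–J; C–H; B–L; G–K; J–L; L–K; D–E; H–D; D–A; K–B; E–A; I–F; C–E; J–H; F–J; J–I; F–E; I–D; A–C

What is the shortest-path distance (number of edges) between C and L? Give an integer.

One shortest route is C – J – L, which uses 2 edges, and C and L are not directly tied, so nothing shorter exists. So d(C,L) = 2.

2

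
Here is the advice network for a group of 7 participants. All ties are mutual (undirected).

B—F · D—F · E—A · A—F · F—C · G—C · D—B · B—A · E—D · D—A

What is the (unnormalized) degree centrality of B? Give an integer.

B is directly tied to A, D, and F. That is 3 neighbors, so the degree of B is 3.

3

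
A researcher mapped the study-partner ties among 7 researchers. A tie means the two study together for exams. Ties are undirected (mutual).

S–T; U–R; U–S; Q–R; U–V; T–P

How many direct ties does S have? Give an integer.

2

S is directly tied to T and U. That is 2 neighbors, so the degree of S is 2.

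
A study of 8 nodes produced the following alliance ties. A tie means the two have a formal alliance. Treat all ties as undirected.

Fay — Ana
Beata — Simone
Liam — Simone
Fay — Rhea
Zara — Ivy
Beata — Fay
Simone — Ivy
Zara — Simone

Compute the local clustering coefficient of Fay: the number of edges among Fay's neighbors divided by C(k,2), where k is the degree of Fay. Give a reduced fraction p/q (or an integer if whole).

0

Fay's neighbors: Ana, Beata, and Rhea (k = 3).
Possible neighbor pairs: C(3,2) = 3. Edges among them: none → e = 0.
Clustering(Fay) = 0/3 = 0.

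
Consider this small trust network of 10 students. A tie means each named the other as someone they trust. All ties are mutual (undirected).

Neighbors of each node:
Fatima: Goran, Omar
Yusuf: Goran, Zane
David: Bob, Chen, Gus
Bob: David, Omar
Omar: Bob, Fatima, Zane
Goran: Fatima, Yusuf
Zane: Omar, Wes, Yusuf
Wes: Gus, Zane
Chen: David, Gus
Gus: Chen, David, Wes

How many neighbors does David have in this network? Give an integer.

David is directly tied to Bob, Chen, and Gus. That is 3 neighbors, so the degree of David is 3.

3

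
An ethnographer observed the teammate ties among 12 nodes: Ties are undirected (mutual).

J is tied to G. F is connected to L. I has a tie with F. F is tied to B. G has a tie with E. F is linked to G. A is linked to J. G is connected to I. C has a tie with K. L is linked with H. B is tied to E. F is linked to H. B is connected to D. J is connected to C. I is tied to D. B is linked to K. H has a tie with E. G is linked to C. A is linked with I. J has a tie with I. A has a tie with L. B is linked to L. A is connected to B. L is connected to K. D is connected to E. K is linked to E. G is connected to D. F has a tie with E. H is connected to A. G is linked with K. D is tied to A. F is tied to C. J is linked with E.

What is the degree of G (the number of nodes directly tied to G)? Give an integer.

7

G is directly tied to C, D, E, F, I, J, and K. That is 7 neighbors, so the degree of G is 7.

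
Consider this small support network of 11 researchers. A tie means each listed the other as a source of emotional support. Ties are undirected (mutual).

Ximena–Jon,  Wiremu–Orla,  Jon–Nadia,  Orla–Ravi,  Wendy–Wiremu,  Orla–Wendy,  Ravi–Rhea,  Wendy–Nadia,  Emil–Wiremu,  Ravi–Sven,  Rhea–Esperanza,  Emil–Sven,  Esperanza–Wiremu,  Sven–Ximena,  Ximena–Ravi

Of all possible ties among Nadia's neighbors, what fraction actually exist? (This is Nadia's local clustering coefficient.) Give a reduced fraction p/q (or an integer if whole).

Nadia's neighbors: Jon and Wendy (k = 2).
Possible neighbor pairs: C(2,2) = 1. Edges among them: none → e = 0.
Clustering(Nadia) = 0/1.

0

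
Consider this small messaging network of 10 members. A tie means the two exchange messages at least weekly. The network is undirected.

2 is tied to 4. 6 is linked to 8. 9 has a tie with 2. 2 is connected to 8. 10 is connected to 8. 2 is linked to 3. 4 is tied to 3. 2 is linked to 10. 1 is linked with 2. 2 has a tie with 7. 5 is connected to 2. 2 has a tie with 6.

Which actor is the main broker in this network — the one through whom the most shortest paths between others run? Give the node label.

Unnormalized betweenness of each node: 1:0, 2:65/2, 3:0, 4:0, 5:0, 6:0, 7:0, 8:1/2, 9:0, 10:0.
2 has the largest value, 65/2, making it the main broker — the node through which the most shortest paths run.

2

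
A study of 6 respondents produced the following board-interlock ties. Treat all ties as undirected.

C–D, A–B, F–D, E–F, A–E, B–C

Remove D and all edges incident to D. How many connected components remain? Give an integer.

1

D's neighbors (C and F) remain reachable from one another through other ties, so the rest of the network stays in one piece.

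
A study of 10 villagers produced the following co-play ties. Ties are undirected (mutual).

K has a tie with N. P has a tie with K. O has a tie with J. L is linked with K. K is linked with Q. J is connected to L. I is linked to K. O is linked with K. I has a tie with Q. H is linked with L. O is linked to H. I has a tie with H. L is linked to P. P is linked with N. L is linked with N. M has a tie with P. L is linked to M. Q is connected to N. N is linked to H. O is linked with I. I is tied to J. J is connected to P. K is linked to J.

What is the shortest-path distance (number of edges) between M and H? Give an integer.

One shortest route is M – L – H, which uses 2 edges, and M and H are not directly tied, so nothing shorter exists. So d(M,H) = 2.

2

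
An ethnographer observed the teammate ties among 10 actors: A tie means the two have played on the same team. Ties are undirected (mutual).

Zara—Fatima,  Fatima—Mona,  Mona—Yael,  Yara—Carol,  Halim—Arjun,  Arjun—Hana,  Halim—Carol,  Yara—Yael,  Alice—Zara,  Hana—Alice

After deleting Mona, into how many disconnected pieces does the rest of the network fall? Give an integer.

Mona's neighbors (Fatima and Yael) remain reachable from one another through other ties, so the rest of the network stays in one piece.

1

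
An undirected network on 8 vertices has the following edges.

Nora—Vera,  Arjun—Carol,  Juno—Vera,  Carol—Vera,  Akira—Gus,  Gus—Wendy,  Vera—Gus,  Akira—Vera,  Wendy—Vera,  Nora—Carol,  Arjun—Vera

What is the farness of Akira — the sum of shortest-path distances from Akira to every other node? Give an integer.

12

Distances from Akira: Arjun:2, Carol:2, Gus:1, Juno:2, Nora:2, Vera:1, Wendy:2.
Sum = 2 + 2 + 1 + 2 + 2 + 1 + 2 = 12.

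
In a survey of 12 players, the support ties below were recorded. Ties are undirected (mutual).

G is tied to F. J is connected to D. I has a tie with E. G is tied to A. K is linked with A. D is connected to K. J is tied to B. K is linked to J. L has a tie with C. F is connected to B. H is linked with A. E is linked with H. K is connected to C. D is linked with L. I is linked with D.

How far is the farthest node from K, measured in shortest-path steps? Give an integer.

3

Distances from K: A:1, B:2, C:1, D:1, E:3, F:3, G:2, H:2, I:2, J:1, L:2.
The largest is 3 (to E and F), so the eccentricity of K is 3.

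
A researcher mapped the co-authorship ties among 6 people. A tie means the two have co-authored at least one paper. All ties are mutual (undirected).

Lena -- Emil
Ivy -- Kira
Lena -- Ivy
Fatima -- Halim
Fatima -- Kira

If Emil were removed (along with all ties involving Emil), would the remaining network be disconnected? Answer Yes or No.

No

Even without Emil, every remaining node can still reach every other (the residual graph is connected), so Emil is not a cut vertex.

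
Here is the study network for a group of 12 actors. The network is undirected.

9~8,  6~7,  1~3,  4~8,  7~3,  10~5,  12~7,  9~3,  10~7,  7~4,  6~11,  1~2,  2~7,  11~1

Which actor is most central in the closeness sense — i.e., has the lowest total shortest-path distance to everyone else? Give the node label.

7

Farness (sum of distances to all others) for each node — 1:25, 2:23, 3:20, 4:23, 5:34, 6:23, 7:16, 8:29, 9:27, 10:24, 11:28, 12:26.
The smallest farness is 16, for 7, so 7 has the highest closeness.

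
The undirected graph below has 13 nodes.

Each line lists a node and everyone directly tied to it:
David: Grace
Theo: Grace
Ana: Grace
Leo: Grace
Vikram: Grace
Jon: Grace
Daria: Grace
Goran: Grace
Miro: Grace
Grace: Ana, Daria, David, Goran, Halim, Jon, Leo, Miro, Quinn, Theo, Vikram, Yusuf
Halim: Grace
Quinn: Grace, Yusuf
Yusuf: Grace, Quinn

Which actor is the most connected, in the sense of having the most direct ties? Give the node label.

Degrees — Ana:1, Daria:1, David:1, Goran:1, Grace:12, Halim:1, Jon:1, Leo:1, Miro:1, Quinn:2, Theo:1, Vikram:1, Yusuf:2.
The maximum is 12, attained only by Grace.

Grace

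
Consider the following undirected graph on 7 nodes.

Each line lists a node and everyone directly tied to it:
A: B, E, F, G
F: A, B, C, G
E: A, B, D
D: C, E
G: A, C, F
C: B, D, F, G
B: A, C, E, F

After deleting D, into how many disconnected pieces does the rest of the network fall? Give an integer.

1

D's neighbors (C and E) remain reachable from one another through other ties, so the rest of the network stays in one piece.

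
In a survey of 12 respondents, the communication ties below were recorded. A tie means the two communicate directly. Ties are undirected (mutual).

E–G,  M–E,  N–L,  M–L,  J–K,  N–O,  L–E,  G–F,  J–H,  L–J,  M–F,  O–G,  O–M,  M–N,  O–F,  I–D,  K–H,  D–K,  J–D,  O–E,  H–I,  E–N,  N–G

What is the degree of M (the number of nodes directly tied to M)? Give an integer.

5

M is directly tied to E, F, L, N, and O. That is 5 neighbors, so the degree of M is 5.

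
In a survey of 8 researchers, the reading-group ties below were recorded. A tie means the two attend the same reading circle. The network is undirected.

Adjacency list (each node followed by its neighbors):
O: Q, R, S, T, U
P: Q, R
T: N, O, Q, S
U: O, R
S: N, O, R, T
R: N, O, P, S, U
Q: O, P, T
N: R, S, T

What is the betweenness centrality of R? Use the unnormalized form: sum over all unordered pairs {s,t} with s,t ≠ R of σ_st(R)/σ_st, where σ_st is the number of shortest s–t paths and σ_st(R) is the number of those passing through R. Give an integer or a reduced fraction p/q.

16/3

Pairs whose geodesics pass through R — N–O: 1/3; N–U: 1; N–P: 1; S–U: 1/2; S–P: 1; O–P: 1/2; U–P: 1.
All other pairs contribute 0.
Summing the contributions gives betweenness(R) = 16/3.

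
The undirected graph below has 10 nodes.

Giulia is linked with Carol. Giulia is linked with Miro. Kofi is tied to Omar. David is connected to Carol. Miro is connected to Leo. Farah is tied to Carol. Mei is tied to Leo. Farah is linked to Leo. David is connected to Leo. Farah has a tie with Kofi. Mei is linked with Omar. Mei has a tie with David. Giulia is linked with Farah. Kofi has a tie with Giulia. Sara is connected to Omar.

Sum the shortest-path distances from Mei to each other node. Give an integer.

16

Distances from Mei: Carol:2, David:1, Farah:2, Giulia:3, Kofi:2, Leo:1, Miro:2, Omar:1, Sara:2.
Sum = 2 + 1 + 2 + 3 + 2 + 1 + 2 + 1 + 2 = 16.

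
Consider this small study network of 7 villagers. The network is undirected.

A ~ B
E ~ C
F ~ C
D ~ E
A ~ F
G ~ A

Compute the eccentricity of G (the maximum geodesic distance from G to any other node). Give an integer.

Distances from G: A:1, B:2, C:3, D:5, E:4, F:2.
The largest is 5 (to D), so the eccentricity of G is 5.

5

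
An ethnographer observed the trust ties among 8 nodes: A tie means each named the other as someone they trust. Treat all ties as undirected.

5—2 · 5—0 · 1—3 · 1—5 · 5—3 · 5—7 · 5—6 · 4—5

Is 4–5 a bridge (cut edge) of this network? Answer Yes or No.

Yes

Without the 4–5 edge there is no alternate route between 4 and 5, so the network disconnects. It is a bridge.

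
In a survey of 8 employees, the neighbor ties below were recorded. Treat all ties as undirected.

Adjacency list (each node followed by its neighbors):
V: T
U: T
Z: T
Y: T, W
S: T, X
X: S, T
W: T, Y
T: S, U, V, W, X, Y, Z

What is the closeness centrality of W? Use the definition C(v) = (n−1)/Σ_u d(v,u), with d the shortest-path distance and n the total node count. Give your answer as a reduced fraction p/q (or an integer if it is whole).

Distances from W: S:2, T:1, U:2, V:2, X:2, Y:1, Z:2. Sum = 12.
n = 8, so closeness = 7/12.

7/12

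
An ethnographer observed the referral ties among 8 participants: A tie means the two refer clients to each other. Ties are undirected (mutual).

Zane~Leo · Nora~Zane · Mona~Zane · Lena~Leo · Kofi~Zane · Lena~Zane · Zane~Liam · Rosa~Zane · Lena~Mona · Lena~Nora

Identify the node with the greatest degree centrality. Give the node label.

Degrees — Kofi:1, Lena:4, Leo:2, Liam:1, Mona:2, Nora:2, Rosa:1, Zane:7.
The maximum is 7, attained only by Zane.

Zane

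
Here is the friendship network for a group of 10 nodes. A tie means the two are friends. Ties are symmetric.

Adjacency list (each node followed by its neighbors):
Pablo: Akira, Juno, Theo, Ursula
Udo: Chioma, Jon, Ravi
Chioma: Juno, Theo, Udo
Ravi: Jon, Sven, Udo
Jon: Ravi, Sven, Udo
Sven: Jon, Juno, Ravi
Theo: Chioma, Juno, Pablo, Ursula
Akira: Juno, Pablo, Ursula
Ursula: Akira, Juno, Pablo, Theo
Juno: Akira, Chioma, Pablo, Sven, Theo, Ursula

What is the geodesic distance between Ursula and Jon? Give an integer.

One shortest route is Ursula – Juno – Sven – Jon, which uses 3 edges, and at distance 2 from Ursula we only reach {Chioma, Sven}, which does not include Jon. So d(Ursula,Jon) = 3.

3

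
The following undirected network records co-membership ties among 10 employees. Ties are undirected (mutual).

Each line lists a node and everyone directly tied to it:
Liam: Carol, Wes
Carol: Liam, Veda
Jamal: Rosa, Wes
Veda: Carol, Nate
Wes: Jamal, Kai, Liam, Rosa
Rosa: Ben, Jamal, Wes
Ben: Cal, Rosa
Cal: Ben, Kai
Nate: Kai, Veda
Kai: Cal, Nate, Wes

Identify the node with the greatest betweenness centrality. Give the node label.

Unnormalized betweenness of each node: Ben:3/2, Cal:3, Carol:3, Jamal:0, Kai:25/2, Liam:13/2, Nate:11/2, Rosa:9/2, Veda:5/2, Wes:16.
Wes has the largest value, 16, making it the main broker — the node through which the most shortest paths run.

Wes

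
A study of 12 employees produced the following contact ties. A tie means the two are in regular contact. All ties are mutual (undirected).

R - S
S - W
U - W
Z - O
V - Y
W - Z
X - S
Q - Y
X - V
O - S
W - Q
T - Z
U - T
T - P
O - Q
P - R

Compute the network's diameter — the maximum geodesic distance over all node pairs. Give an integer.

5

Eccentricity of each node (its greatest distance to any other): O:3, P:5, Q:4, R:4, S:3, T:5, U:4, V:5, W:3, X:4, Y:5, Z:4.
The maximum eccentricity is 5, realized for instance by the pair T–V via T – Z – O – Q – Y – V. So the diameter is 5.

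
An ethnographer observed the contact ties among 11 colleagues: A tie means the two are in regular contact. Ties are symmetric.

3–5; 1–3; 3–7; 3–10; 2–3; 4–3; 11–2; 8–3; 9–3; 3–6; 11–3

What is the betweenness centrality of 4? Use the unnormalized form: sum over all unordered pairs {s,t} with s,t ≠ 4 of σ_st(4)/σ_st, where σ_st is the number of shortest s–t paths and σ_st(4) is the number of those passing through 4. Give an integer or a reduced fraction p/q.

No shortest path between any pair of other nodes passes through 4.
Summing the contributions gives betweenness(4) = 0.

0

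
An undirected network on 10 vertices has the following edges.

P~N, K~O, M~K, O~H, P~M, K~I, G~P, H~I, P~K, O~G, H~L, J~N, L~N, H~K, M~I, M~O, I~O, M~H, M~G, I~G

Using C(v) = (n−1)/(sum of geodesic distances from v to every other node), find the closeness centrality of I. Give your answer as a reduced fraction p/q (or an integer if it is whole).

9/16

Distances from I: G:1, H:1, J:4, K:1, L:2, M:1, N:3, O:1, P:2. Sum = 16.
n = 10, so closeness = 9/16.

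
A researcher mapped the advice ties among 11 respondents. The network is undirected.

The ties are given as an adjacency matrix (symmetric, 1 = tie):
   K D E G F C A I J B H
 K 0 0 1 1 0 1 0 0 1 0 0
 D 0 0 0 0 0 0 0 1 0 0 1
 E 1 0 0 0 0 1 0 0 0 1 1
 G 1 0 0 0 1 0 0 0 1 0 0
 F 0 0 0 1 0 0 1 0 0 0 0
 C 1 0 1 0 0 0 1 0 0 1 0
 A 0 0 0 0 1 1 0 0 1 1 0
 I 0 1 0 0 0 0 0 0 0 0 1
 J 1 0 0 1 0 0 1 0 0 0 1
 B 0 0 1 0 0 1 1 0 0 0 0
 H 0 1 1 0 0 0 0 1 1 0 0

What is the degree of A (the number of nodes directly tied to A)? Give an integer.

A is directly tied to B, C, F, and J. That is 4 neighbors, so the degree of A is 4.

4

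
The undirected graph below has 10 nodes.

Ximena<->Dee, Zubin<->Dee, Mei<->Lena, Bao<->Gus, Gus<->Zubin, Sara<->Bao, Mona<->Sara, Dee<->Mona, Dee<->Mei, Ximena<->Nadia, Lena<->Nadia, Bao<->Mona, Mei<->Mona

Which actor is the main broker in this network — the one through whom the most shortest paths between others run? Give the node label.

Unnormalized betweenness of each node: Bao:7/2, Dee:14, Gus:3/2, Lena:5/2, Mei:15/2, Mona:23/2, Nadia:1, Sara:0, Ximena:9/2, Zubin:4.
Dee has the largest value, 14, making it the main broker — the node through which the most shortest paths run.

Dee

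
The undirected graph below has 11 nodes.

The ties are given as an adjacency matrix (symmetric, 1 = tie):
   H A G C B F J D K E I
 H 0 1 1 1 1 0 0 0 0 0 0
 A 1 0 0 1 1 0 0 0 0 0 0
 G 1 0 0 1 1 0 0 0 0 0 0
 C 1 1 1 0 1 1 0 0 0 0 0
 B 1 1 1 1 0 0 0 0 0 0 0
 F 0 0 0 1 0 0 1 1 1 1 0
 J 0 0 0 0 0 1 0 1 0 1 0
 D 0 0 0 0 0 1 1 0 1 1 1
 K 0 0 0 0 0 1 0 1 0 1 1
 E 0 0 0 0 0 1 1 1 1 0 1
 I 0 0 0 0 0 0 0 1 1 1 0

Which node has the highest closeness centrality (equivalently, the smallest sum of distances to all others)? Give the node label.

F

Farness (sum of distances to all others) for each node — A:23, B:22, C:16, D:19, E:19, F:15, G:23, H:22, I:26, J:21, K:20.
The smallest farness is 15, for F, so F has the highest closeness.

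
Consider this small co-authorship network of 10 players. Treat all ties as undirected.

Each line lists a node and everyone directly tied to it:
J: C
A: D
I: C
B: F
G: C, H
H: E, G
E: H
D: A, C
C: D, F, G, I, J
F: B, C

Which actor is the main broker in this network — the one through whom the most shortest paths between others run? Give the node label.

C

Unnormalized betweenness of each node: A:0, B:0, C:31, D:8, E:0, F:8, G:14, H:8, I:0, J:0.
C has the largest value, 31, making it the main broker — the node through which the most shortest paths run.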